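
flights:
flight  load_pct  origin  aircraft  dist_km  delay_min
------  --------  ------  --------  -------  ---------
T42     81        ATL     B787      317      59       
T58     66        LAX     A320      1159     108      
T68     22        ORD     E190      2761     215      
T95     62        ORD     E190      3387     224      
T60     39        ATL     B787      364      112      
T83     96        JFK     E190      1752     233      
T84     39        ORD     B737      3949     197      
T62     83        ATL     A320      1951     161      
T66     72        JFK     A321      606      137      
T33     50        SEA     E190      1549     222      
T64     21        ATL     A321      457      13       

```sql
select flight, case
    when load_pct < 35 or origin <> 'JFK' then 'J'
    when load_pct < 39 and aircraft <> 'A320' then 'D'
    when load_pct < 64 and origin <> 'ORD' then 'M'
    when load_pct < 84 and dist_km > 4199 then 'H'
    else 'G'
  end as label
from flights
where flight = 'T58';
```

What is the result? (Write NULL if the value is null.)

J

flight = T58: load_pct=66, origin=LAX, aircraft=A320, dist_km=1159, delay_min=108.
load_pct < 35 or origin <> 'JFK' → true → J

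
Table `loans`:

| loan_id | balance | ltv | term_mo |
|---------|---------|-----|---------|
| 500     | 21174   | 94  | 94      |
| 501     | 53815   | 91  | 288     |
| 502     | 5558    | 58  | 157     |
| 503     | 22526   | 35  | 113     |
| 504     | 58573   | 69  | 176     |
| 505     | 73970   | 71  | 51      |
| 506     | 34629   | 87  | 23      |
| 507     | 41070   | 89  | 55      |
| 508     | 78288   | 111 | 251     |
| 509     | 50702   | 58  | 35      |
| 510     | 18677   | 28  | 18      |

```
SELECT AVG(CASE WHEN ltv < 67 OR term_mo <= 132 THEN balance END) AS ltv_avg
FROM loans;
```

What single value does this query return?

33538.25

loan_id=500: ✓ → 21174
loan_id=501: ✗
loan_id=502: ✓ → 5558
loan_id=503: ✓ → 22526
loan_id=504: ✗
loan_id=505: ✓ → 73970
loan_id=506: ✓ → 34629
loan_id=507: ✓ → 41070
loan_id=508: ✗
loan_id=509: ✓ → 50702
loan_id=510: ✓ → 18677
ltv_avg = (21174 + 5558 + 22526 + 73970 + 34629 + 41070 + 50702 + 18677) / 8 = 33538.25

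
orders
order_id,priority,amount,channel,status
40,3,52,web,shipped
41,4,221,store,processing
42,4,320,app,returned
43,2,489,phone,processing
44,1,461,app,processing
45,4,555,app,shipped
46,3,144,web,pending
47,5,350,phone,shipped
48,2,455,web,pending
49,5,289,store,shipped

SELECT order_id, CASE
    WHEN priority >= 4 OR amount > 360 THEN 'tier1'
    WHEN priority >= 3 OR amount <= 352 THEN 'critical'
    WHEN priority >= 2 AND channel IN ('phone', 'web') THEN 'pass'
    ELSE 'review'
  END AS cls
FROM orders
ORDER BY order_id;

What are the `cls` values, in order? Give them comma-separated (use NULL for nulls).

order_id=40: priority >= 3 OR amount <= 352 → critical
order_id=41: priority >= 4 OR amount > 360 → tier1
order_id=42: priority >= 4 OR amount > 360 → tier1
order_id=43: priority >= 4 OR amount > 360 → tier1
order_id=44: priority >= 4 OR amount > 360 → tier1
order_id=45: priority >= 4 OR amount > 360 → tier1
order_id=46: priority >= 3 OR amount <= 352 → critical
order_id=47: priority >= 4 OR amount > 360 → tier1
order_id=48: priority >= 4 OR amount > 360 → tier1
order_id=49: priority >= 4 OR amount > 360 → tier1

critical, tier1, tier1, tier1, tier1, tier1, critical, tier1, tier1, tier1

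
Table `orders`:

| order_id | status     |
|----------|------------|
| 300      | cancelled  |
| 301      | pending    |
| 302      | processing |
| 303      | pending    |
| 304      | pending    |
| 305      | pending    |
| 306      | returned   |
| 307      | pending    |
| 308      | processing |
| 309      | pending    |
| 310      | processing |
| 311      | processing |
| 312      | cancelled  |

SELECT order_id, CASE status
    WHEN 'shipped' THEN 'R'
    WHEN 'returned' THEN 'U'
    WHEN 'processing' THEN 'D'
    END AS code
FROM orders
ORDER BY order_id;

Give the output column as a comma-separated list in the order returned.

order_id=300: (no match → NULL) → NULL
order_id=301: (no match → NULL) → NULL
order_id=302: status='processing' → D
order_id=303: (no match → NULL) → NULL
order_id=304: (no match → NULL) → NULL
order_id=305: (no match → NULL) → NULL
order_id=306: status='returned' → U
order_id=307: (no match → NULL) → NULL
order_id=308: status='processing' → D
order_id=309: (no match → NULL) → NULL
order_id=310: status='processing' → D
order_id=311: status='processing' → D
order_id=312: (no match → NULL) → NULL

NULL, NULL, D, NULL, NULL, NULL, U, NULL, D, NULL, D, D, NULL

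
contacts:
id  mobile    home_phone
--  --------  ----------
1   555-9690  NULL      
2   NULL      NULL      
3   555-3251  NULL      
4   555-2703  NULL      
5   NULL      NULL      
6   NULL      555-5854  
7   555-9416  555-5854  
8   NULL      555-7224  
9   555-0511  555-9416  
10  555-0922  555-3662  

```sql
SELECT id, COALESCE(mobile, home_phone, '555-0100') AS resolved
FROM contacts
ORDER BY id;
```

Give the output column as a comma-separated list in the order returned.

id=1: mobile=555-9690 → 555-9690
id=2: mobile=NULL, home_phone=NULL, → literal 555-0100 → 555-0100
id=3: mobile=555-3251 → 555-3251
id=4: mobile=555-2703 → 555-2703
id=5: mobile=NULL, home_phone=NULL, → literal 555-0100 → 555-0100
id=6: mobile=NULL, home_phone=555-5854 → 555-5854
id=7: mobile=555-9416 → 555-9416
id=8: mobile=NULL, home_phone=555-7224 → 555-7224
id=9: mobile=555-0511 → 555-0511
id=10: mobile=555-0922 → 555-0922

555-9690, 555-0100, 555-3251, 555-2703, 555-0100, 555-5854, 555-9416, 555-7224, 555-0511, 555-0922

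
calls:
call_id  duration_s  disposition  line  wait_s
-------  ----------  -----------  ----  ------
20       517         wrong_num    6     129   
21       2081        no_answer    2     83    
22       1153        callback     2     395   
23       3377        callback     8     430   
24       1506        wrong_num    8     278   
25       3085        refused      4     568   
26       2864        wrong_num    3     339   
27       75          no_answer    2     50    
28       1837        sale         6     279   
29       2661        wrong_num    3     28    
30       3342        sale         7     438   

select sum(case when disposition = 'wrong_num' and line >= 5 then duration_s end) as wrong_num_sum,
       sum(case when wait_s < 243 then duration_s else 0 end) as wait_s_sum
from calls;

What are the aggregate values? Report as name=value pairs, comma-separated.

[wrong_num_sum: disposition = 'wrong_num' and line >= 5]
call_id=20: ✓ → 517
call_id=21: ✗
call_id=22: ✗
call_id=23: ✗
call_id=24: ✓ → 1506
call_id=25: ✗
call_id=26: ✗
call_id=27: ✗
call_id=28: ✗
call_id=29: ✗
call_id=30: ✗
wrong_num_sum = 517 + 1506 = 2023
—
[wait_s_sum: wait_s < 243]
call_id=20: ✓ → 517
call_id=21: ✓ → 2081
call_id=22: ✗
call_id=23: ✗
call_id=24: ✗
call_id=25: ✗
call_id=26: ✗
call_id=27: ✓ → 75
call_id=28: ✗
call_id=29: ✓ → 2661
call_id=30: ✗
wait_s_sum = 517 + 2081 + 75 + 2661 = 5334

wrong_num_sum=2023, wait_s_sum=5334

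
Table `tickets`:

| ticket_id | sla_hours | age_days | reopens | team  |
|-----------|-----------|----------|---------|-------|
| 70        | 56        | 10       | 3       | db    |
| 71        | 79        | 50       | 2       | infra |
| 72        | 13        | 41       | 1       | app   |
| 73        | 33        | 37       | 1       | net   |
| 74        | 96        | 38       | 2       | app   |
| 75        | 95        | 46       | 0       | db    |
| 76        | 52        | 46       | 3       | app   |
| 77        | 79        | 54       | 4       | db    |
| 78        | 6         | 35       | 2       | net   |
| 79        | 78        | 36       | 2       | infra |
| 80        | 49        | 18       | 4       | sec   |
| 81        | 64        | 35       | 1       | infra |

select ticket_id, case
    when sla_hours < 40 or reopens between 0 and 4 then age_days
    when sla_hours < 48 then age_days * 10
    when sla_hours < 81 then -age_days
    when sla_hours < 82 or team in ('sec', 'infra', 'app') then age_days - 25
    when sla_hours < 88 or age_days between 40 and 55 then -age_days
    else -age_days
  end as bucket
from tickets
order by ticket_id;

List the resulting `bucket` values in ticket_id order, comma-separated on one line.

ticket_id=70: sla_hours < 40 or reopens between 0 and 4 → 10
ticket_id=71: sla_hours < 40 or reopens between 0 and 4 → 50
ticket_id=72: sla_hours < 40 or reopens between 0 and 4 → 41
ticket_id=73: sla_hours < 40 or reopens between 0 and 4 → 37
ticket_id=74: sla_hours < 40 or reopens between 0 and 4 → 38
ticket_id=75: sla_hours < 40 or reopens between 0 and 4 → 46
ticket_id=76: sla_hours < 40 or reopens between 0 and 4 → 46
ticket_id=77: sla_hours < 40 or reopens between 0 and 4 → 54
ticket_id=78: sla_hours < 40 or reopens between 0 and 4 → 35
ticket_id=79: sla_hours < 40 or reopens between 0 and 4 → 36
ticket_id=80: sla_hours < 40 or reopens between 0 and 4 → 18
ticket_id=81: sla_hours < 40 or reopens between 0 and 4 → 35

10, 50, 41, 37, 38, 46, 46, 54, 35, 36, 18, 35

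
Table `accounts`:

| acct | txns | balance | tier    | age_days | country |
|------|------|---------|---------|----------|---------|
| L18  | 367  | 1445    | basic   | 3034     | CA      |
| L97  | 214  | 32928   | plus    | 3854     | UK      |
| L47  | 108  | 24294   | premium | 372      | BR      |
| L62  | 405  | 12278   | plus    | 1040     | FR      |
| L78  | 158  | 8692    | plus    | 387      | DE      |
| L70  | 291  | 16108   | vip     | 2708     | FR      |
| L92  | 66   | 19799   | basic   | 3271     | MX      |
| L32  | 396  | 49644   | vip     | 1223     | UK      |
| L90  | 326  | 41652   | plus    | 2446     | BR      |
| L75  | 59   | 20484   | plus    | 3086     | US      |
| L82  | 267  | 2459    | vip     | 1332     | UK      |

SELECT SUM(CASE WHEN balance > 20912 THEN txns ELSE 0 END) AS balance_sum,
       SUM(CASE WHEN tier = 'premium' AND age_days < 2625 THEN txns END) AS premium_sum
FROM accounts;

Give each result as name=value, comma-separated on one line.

[balance_sum: balance > 20912]
acct=L18: ✗
acct=L97: ✓ → 214
acct=L47: ✓ → 108
acct=L62: ✗
acct=L78: ✗
acct=L70: ✗
acct=L92: ✗
acct=L32: ✓ → 396
acct=L90: ✓ → 326
acct=L75: ✗
acct=L82: ✗
balance_sum = 214 + 108 + 396 + 326 = 1044
—
[premium_sum: tier = 'premium' AND age_days < 2625]
acct=L18: ✗
acct=L97: ✗
acct=L47: ✓ → 108
acct=L62: ✗
acct=L78: ✗
acct=L70: ✗
acct=L92: ✗
acct=L32: ✗
acct=L90: ✗
acct=L75: ✗
acct=L82: ✗
premium_sum = 108

balance_sum=1044, premium_sum=108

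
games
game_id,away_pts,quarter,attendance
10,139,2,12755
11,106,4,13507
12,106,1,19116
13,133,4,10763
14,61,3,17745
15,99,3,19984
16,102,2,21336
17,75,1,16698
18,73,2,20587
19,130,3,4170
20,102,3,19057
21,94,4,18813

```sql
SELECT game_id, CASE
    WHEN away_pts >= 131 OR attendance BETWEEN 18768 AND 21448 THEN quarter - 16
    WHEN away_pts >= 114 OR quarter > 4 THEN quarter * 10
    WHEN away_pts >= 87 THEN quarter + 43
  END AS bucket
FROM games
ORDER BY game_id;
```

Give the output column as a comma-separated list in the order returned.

game_id=10: away_pts >= 131 OR attendance BETWEEN 18768 AND 21448 → -14
game_id=11: away_pts >= 87 → 47
game_id=12: away_pts >= 131 OR attendance BETWEEN 18768 AND 21448 → -15
game_id=13: away_pts >= 131 OR attendance BETWEEN 18768 AND 21448 → -12
game_id=14: (no match → NULL) → NULL
game_id=15: away_pts >= 131 OR attendance BETWEEN 18768 AND 21448 → -13
game_id=16: away_pts >= 131 OR attendance BETWEEN 18768 AND 21448 → -14
game_id=17: (no match → NULL) → NULL
game_id=18: away_pts >= 131 OR attendance BETWEEN 18768 AND 21448 → -14
game_id=19: away_pts >= 114 OR quarter > 4 → 30
game_id=20: away_pts >= 131 OR attendance BETWEEN 18768 AND 21448 → -13
game_id=21: away_pts >= 131 OR attendance BETWEEN 18768 AND 21448 → -12

-14, 47, -15, -12, NULL, -13, -14, NULL, -14, 30, -13, -12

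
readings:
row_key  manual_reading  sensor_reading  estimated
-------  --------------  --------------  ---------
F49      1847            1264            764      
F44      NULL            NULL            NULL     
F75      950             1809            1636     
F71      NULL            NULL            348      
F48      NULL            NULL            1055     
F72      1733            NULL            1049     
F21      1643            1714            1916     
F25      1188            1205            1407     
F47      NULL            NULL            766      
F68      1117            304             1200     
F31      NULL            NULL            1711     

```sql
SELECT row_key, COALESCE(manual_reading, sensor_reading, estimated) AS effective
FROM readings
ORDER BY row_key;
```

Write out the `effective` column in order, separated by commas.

row_key=F21: manual_reading=1643 → 1643
row_key=F25: manual_reading=1188 → 1188
row_key=F31: manual_reading=NULL, sensor_reading=NULL, estimated=1711 → 1711
row_key=F44: manual_reading=NULL, sensor_reading=NULL, estimated=NULL (all NULL) → NULL
row_key=F47: manual_reading=NULL, sensor_reading=NULL, estimated=766 → 766
row_key=F48: manual_reading=NULL, sensor_reading=NULL, estimated=1055 → 1055
row_key=F49: manual_reading=1847 → 1847
row_key=F68: manual_reading=1117 → 1117
row_key=F71: manual_reading=NULL, sensor_reading=NULL, estimated=348 → 348
row_key=F72: manual_reading=1733 → 1733
row_key=F75: manual_reading=950 → 950

1643, 1188, 1711, NULL, 766, 1055, 1847, 1117, 348, 1733, 950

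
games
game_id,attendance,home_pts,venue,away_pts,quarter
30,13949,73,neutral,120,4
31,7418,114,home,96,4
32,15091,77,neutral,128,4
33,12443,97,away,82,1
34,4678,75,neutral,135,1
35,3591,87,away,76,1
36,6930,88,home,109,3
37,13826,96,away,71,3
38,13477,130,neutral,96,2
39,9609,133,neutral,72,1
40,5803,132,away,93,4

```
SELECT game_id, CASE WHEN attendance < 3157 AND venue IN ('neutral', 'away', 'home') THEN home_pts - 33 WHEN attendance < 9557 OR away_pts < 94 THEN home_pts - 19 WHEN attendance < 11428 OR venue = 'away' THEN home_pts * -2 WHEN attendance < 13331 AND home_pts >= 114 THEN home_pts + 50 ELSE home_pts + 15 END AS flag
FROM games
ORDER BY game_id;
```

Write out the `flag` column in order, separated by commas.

game_id=30: ELSE → 88
game_id=31: attendance < 9557 OR away_pts < 94 → 95
game_id=32: ELSE → 92
game_id=33: attendance < 9557 OR away_pts < 94 → 78
game_id=34: attendance < 9557 OR away_pts < 94 → 56
game_id=35: attendance < 9557 OR away_pts < 94 → 68
game_id=36: attendance < 9557 OR away_pts < 94 → 69
game_id=37: attendance < 9557 OR away_pts < 94 → 77
game_id=38: ELSE → 145
game_id=39: attendance < 9557 OR away_pts < 94 → 114
game_id=40: attendance < 9557 OR away_pts < 94 → 113

88, 95, 92, 78, 56, 68, 69, 77, 145, 114, 113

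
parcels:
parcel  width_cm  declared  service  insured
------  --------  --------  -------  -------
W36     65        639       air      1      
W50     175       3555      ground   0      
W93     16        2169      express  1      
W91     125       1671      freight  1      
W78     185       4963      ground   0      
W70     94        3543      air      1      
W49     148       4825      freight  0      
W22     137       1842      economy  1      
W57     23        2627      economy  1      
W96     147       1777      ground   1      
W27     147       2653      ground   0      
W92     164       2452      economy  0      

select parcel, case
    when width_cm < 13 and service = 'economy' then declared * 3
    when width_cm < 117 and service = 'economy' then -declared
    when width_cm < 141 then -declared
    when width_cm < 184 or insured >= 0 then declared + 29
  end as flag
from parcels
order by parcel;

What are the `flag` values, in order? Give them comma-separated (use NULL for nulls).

parcel=W22: width_cm < 141 → -1842
parcel=W27: width_cm < 184 or insured >= 0 → 2682
parcel=W36: width_cm < 141 → -639
parcel=W49: width_cm < 184 or insured >= 0 → 4854
parcel=W50: width_cm < 184 or insured >= 0 → 3584
parcel=W57: width_cm < 117 and service = 'economy' → -2627
parcel=W70: width_cm < 141 → -3543
parcel=W78: width_cm < 184 or insured >= 0 → 4992
parcel=W91: width_cm < 141 → -1671
parcel=W92: width_cm < 184 or insured >= 0 → 2481
parcel=W93: width_cm < 141 → -2169
parcel=W96: width_cm < 184 or insured >= 0 → 1806

-1842, 2682, -639, 4854, 3584, -2627, -3543, 4992, -1671, 2481, -2169, 1806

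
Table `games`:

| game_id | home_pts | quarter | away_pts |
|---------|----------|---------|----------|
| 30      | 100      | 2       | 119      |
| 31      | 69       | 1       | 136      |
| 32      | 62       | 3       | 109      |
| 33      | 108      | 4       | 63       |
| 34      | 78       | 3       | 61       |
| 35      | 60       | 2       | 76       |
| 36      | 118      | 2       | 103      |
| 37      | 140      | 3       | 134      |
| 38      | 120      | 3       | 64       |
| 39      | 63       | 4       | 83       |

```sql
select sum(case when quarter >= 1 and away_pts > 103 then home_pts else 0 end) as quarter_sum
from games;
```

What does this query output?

game_id=30: ✓ → 100
game_id=31: ✓ → 69
game_id=32: ✓ → 62
game_id=33: ✗
game_id=34: ✗
game_id=35: ✗
game_id=36: ✗
game_id=37: ✓ → 140
game_id=38: ✗
game_id=39: ✗
quarter_sum = 100 + 69 + 62 + 140 = 371

371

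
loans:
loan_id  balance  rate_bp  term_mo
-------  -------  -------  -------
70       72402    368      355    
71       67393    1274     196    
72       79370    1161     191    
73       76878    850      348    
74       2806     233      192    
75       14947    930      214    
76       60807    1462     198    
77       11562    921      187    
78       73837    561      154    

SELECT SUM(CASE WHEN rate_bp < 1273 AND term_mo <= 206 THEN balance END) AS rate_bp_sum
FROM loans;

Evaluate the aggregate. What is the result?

167575

loan_id=70: ✗
loan_id=71: ✗
loan_id=72: ✓ → 79370
loan_id=73: ✗
loan_id=74: ✓ → 2806
loan_id=75: ✗
loan_id=76: ✗
loan_id=77: ✓ → 11562
loan_id=78: ✓ → 73837
rate_bp_sum = 79370 + 2806 + 11562 + 73837 = 167575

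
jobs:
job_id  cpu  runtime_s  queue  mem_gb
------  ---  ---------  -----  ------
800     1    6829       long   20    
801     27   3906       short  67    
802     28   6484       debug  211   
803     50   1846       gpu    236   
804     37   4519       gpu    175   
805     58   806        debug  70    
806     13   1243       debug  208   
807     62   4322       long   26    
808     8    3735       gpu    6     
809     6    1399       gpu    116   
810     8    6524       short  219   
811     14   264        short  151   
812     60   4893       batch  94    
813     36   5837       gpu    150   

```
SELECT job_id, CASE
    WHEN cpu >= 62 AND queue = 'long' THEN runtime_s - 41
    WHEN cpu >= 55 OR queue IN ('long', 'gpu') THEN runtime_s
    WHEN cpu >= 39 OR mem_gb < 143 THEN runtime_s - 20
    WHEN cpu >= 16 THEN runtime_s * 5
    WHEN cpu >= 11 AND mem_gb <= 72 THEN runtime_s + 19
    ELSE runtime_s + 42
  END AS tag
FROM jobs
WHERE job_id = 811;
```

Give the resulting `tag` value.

306

job_id = 811: cpu=14, runtime_s=264, queue=short, mem_gb=151.
cpu >= 62 AND queue = 'long' → false
cpu >= 55 OR queue IN ('long', 'gpu') → false
cpu >= 39 OR mem_gb < 143 → false
cpu >= 16 → false
cpu >= 11 AND mem_gb <= 72 → false
No prior WHEN matched → ELSE → 306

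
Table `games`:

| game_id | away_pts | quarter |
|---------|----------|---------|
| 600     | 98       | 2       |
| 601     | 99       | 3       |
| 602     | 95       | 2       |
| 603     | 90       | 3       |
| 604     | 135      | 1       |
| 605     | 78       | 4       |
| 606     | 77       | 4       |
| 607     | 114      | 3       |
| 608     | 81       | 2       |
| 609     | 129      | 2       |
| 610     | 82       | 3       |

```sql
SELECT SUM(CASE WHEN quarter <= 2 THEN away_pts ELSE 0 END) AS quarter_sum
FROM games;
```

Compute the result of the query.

game_id=600: ✓ → 98
game_id=601: ✗
game_id=602: ✓ → 95
game_id=603: ✗
game_id=604: ✓ → 135
game_id=605: ✗
game_id=606: ✗
game_id=607: ✗
game_id=608: ✓ → 81
game_id=609: ✓ → 129
game_id=610: ✗
quarter_sum = 98 + 95 + 135 + 81 + 129 = 538

538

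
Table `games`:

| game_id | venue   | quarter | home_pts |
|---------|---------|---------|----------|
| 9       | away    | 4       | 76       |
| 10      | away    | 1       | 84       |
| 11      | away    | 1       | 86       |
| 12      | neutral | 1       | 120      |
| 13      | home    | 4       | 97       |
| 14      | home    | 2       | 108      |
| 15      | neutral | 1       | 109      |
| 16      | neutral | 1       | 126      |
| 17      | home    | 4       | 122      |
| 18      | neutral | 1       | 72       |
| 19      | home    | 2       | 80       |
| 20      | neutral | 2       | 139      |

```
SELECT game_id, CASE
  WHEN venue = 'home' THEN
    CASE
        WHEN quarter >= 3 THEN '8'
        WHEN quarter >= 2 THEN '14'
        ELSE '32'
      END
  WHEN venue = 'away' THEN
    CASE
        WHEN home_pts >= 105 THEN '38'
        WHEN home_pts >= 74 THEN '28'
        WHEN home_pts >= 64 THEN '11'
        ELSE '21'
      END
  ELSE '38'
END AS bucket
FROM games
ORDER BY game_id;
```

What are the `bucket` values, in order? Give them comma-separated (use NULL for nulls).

28, 28, 28, 38, 8, 14, 38, 38, 8, 38, 14, 38

game_id=9: venue='away' → inner[home_pts >= 74] → 28
game_id=10: venue='away' → inner[home_pts >= 74] → 28
game_id=11: venue='away' → inner[home_pts >= 74] → 28
game_id=12: venue='neutral' → outer ELSE → 38
game_id=13: venue='home' → inner[quarter >= 3] → 8
game_id=14: venue='home' → inner[quarter >= 2] → 14
game_id=15: venue='neutral' → outer ELSE → 38
game_id=16: venue='neutral' → outer ELSE → 38
game_id=17: venue='home' → inner[quarter >= 3] → 8
game_id=18: venue='neutral' → outer ELSE → 38
game_id=19: venue='home' → inner[quarter >= 2] → 14
game_id=20: venue='neutral' → outer ELSE → 38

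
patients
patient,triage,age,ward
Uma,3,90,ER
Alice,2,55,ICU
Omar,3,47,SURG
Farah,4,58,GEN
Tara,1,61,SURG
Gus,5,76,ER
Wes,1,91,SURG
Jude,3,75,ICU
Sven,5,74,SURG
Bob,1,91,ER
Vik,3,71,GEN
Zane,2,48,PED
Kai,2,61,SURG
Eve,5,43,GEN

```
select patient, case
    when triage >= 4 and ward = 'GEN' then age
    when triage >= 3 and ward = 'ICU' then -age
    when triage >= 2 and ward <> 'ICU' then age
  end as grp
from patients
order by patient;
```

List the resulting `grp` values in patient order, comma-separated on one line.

NULL, NULL, 43, 58, 76, -75, 61, 47, 74, NULL, 90, 71, NULL, 48

patient=Alice: (no match → NULL) → NULL
patient=Bob: (no match → NULL) → NULL
patient=Eve: triage >= 4 and ward = 'GEN' → 43
patient=Farah: triage >= 4 and ward = 'GEN' → 58
patient=Gus: triage >= 2 and ward <> 'ICU' → 76
patient=Jude: triage >= 3 and ward = 'ICU' → -75
patient=Kai: triage >= 2 and ward <> 'ICU' → 61
patient=Omar: triage >= 2 and ward <> 'ICU' → 47
patient=Sven: triage >= 2 and ward <> 'ICU' → 74
patient=Tara: (no match → NULL) → NULL
patient=Uma: triage >= 2 and ward <> 'ICU' → 90
patient=Vik: triage >= 2 and ward <> 'ICU' → 71
patient=Wes: (no match → NULL) → NULL
patient=Zane: triage >= 2 and ward <> 'ICU' → 48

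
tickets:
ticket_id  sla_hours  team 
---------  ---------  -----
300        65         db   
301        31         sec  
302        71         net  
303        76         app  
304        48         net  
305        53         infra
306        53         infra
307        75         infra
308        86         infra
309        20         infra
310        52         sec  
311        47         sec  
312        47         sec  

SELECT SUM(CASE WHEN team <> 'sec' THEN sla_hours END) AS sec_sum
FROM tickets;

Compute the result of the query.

547

ticket_id=300: ✓ → 65
ticket_id=301: ✗
ticket_id=302: ✓ → 71
ticket_id=303: ✓ → 76
ticket_id=304: ✓ → 48
ticket_id=305: ✓ → 53
ticket_id=306: ✓ → 53
ticket_id=307: ✓ → 75
ticket_id=308: ✓ → 86
ticket_id=309: ✓ → 20
ticket_id=310: ✗
ticket_id=311: ✗
ticket_id=312: ✗
sec_sum = 65 + 71 + 76 + 48 + 53 + 53 + 75 + 86 + 20 = 547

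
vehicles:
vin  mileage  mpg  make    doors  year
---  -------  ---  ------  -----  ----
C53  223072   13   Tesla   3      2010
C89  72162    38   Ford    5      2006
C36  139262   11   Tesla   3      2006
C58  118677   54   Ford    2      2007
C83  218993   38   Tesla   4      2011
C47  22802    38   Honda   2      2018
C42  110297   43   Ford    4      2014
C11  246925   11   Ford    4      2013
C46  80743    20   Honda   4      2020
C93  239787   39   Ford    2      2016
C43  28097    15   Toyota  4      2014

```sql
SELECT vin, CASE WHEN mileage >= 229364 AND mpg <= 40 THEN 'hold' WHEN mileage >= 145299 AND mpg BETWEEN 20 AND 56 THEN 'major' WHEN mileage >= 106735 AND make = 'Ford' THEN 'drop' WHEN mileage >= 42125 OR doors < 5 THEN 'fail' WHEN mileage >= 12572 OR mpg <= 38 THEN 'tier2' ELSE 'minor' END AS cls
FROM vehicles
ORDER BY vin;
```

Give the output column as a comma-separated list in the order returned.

vin=C11: mileage >= 229364 AND mpg <= 40 → hold
vin=C36: mileage >= 42125 OR doors < 5 → fail
vin=C42: mileage >= 106735 AND make = 'Ford' → drop
vin=C43: mileage >= 42125 OR doors < 5 → fail
vin=C46: mileage >= 42125 OR doors < 5 → fail
vin=C47: mileage >= 42125 OR doors < 5 → fail
vin=C53: mileage >= 42125 OR doors < 5 → fail
vin=C58: mileage >= 106735 AND make = 'Ford' → drop
vin=C83: mileage >= 145299 AND mpg BETWEEN 20 AND 56 → major
vin=C89: mileage >= 42125 OR doors < 5 → fail
vin=C93: mileage >= 229364 AND mpg <= 40 → hold

hold, fail, drop, fail, fail, fail, fail, drop, major, fail, hold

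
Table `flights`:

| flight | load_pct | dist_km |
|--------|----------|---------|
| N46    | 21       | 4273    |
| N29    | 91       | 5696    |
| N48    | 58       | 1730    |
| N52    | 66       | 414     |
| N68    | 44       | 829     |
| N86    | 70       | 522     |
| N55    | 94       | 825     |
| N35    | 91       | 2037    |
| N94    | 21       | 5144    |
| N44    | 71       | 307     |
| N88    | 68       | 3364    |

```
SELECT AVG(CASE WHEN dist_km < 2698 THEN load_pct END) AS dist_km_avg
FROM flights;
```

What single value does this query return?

70.5714285714

flight=N46: ✗
flight=N29: ✗
flight=N48: ✓ → 58
flight=N52: ✓ → 66
flight=N68: ✓ → 44
flight=N86: ✓ → 70
flight=N55: ✓ → 94
flight=N35: ✓ → 91
flight=N94: ✗
flight=N44: ✓ → 71
flight=N88: ✗
dist_km_avg = (58 + 66 + 44 + 70 + 94 + 91 + 71) / 7 = 70.5714285714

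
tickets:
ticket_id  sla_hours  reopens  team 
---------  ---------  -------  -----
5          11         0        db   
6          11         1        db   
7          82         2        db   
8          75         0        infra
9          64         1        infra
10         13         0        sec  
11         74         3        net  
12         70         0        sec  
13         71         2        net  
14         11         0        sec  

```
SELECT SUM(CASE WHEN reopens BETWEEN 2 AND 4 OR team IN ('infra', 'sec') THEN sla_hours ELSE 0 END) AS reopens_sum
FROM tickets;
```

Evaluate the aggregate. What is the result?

ticket_id=5: ✗
ticket_id=6: ✗
ticket_id=7: ✓ → 82
ticket_id=8: ✓ → 75
ticket_id=9: ✓ → 64
ticket_id=10: ✓ → 13
ticket_id=11: ✓ → 74
ticket_id=12: ✓ → 70
ticket_id=13: ✓ → 71
ticket_id=14: ✓ → 11
reopens_sum = 82 + 75 + 64 + 13 + 74 + 70 + 71 + 11 = 460

460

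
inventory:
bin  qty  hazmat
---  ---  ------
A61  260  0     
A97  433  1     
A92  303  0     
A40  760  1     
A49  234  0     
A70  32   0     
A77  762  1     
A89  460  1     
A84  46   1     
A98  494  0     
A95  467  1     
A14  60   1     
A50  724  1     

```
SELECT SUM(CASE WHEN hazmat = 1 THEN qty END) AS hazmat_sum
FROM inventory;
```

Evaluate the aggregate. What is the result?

3712

bin=A61: ✗
bin=A97: ✓ → 433
bin=A92: ✗
bin=A40: ✓ → 760
bin=A49: ✗
bin=A70: ✗
bin=A77: ✓ → 762
bin=A89: ✓ → 460
bin=A84: ✓ → 46
bin=A98: ✗
bin=A95: ✓ → 467
bin=A14: ✓ → 60
bin=A50: ✓ → 724
hazmat_sum = 433 + 760 + 762 + 460 + 46 + 467 + 60 + 724 = 3712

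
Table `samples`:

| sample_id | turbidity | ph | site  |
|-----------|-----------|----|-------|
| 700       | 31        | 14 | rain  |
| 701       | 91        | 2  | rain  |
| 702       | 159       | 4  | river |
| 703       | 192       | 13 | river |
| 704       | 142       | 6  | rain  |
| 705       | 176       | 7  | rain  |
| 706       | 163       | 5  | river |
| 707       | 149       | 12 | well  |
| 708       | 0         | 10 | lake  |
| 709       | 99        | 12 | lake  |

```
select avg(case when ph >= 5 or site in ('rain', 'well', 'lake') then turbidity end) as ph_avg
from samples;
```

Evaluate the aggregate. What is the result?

sample_id=700: ✓ → 31
sample_id=701: ✓ → 91
sample_id=702: ✗
sample_id=703: ✓ → 192
sample_id=704: ✓ → 142
sample_id=705: ✓ → 176
sample_id=706: ✓ → 163
sample_id=707: ✓ → 149
sample_id=708: ✓ → 0
sample_id=709: ✓ → 99
ph_avg = (31 + 91 + 192 + 142 + 176 + 163 + 149 + 0 + 99) / 9 = 115.8888888889

115.8888888889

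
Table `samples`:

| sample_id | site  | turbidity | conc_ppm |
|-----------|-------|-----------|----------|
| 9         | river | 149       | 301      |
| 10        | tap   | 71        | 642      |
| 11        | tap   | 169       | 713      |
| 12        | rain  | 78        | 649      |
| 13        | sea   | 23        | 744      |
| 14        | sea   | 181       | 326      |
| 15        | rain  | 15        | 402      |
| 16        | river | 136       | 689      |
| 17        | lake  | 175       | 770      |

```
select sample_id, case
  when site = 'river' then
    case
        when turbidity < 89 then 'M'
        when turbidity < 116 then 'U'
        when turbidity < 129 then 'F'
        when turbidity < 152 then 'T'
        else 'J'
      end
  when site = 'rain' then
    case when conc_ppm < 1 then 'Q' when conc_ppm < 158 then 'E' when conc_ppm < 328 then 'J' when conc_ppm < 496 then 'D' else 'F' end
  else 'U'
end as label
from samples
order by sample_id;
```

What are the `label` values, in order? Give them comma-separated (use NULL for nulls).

sample_id=9: site='river' → inner[turbidity < 152] → T
sample_id=10: site='tap' → outer ELSE → U
sample_id=11: site='tap' → outer ELSE → U
sample_id=12: site='rain' → inner[ELSE] → F
sample_id=13: site='sea' → outer ELSE → U
sample_id=14: site='sea' → outer ELSE → U
sample_id=15: site='rain' → inner[conc_ppm < 496] → D
sample_id=16: site='river' → inner[turbidity < 152] → T
sample_id=17: site='lake' → outer ELSE → U

T, U, U, F, U, U, D, T, U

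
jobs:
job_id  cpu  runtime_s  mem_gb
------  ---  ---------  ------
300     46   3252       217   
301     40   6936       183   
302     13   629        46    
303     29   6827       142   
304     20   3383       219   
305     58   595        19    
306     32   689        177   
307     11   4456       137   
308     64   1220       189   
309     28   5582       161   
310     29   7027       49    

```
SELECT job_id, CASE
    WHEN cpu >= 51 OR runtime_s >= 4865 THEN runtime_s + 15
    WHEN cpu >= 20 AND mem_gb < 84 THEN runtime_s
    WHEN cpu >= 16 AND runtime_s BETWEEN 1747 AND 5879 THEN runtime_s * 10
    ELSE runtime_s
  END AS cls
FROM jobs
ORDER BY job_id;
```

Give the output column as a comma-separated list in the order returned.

32520, 6951, 629, 6842, 33830, 610, 689, 4456, 1235, 5597, 7042

job_id=300: cpu >= 16 AND runtime_s BETWEEN 1747 AND 5879 → 32520
job_id=301: cpu >= 51 OR runtime_s >= 4865 → 6951
job_id=302: ELSE → 629
job_id=303: cpu >= 51 OR runtime_s >= 4865 → 6842
job_id=304: cpu >= 16 AND runtime_s BETWEEN 1747 AND 5879 → 33830
job_id=305: cpu >= 51 OR runtime_s >= 4865 → 610
job_id=306: ELSE → 689
job_id=307: ELSE → 4456
job_id=308: cpu >= 51 OR runtime_s >= 4865 → 1235
job_id=309: cpu >= 51 OR runtime_s >= 4865 → 5597
job_id=310: cpu >= 51 OR runtime_s >= 4865 → 7042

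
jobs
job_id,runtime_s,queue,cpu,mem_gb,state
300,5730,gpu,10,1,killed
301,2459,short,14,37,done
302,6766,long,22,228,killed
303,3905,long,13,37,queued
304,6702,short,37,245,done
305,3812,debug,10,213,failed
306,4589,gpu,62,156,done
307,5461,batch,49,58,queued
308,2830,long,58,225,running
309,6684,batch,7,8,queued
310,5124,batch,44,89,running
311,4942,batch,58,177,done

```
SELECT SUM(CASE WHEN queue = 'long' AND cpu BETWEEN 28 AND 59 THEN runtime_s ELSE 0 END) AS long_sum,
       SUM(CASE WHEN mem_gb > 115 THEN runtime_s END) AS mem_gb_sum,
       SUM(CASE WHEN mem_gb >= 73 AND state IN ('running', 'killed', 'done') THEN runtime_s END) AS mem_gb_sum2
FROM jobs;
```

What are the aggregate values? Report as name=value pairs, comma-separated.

[long_sum: queue = 'long' AND cpu BETWEEN 28 AND 59]
job_id=300: ✗
job_id=301: ✗
job_id=302: ✗
job_id=303: ✗
job_id=304: ✗
job_id=305: ✗
job_id=306: ✗
job_id=307: ✗
job_id=308: ✓ → 2830
job_id=309: ✗
job_id=310: ✗
job_id=311: ✗
long_sum = 2830
—
[mem_gb_sum: mem_gb > 115]
job_id=300: ✗
job_id=301: ✗
job_id=302: ✓ → 6766
job_id=303: ✗
job_id=304: ✓ → 6702
job_id=305: ✓ → 3812
job_id=306: ✓ → 4589
job_id=307: ✗
job_id=308: ✓ → 2830
job_id=309: ✗
job_id=310: ✗
job_id=311: ✓ → 4942
mem_gb_sum = 6766 + 6702 + 3812 + 4589 + 2830 + 4942 = 29641
—
[mem_gb_sum2: mem_gb >= 73 AND state IN ('running', 'killed', 'done')]
job_id=300: ✗
job_id=301: ✗
job_id=302: ✓ → 6766
job_id=303: ✗
job_id=304: ✓ → 6702
job_id=305: ✗
job_id=306: ✓ → 4589
job_id=307: ✗
job_id=308: ✓ → 2830
job_id=309: ✗
job_id=310: ✓ → 5124
job_id=311: ✓ → 4942
mem_gb_sum2 = 6766 + 6702 + 4589 + 2830 + 5124 + 4942 = 30953

long_sum=2830, mem_gb_sum=29641, mem_gb_sum2=30953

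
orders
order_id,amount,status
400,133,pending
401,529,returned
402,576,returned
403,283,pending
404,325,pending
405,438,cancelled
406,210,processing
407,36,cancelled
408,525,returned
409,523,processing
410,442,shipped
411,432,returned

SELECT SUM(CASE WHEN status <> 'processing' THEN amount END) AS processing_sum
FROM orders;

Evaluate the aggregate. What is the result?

3719

order_id=400: ✓ → 133
order_id=401: ✓ → 529
order_id=402: ✓ → 576
order_id=403: ✓ → 283
order_id=404: ✓ → 325
order_id=405: ✓ → 438
order_id=406: ✗
order_id=407: ✓ → 36
order_id=408: ✓ → 525
order_id=409: ✗
order_id=410: ✓ → 442
order_id=411: ✓ → 432
processing_sum = 133 + 529 + 576 + 283 + 325 + 438 + 36 + 525 + 442 + 432 = 3719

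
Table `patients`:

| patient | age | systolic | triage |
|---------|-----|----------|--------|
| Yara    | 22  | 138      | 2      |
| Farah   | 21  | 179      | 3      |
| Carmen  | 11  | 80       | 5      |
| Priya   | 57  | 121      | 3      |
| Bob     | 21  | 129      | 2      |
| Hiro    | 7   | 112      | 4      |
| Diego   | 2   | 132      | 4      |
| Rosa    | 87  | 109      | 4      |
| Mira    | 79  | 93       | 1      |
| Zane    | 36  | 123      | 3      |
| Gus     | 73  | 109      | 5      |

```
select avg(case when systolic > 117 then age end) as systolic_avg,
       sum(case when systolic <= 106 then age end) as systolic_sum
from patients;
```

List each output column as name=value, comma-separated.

[systolic_avg: systolic > 117]
patient=Yara: ✓ → 22
patient=Farah: ✓ → 21
patient=Carmen: ✗
patient=Priya: ✓ → 57
patient=Bob: ✓ → 21
patient=Hiro: ✗
patient=Diego: ✓ → 2
patient=Rosa: ✗
patient=Mira: ✗
patient=Zane: ✓ → 36
patient=Gus: ✗
systolic_avg = (22 + 21 + 57 + 21 + 2 + 36) / 6 = 26.5
—
[systolic_sum: systolic <= 106]
patient=Yara: ✗
patient=Farah: ✗
patient=Carmen: ✓ → 11
patient=Priya: ✗
patient=Bob: ✗
patient=Hiro: ✗
patient=Diego: ✗
patient=Rosa: ✗
patient=Mira: ✓ → 79
patient=Zane: ✗
patient=Gus: ✗
systolic_sum = 11 + 79 = 90

systolic_avg=26.5, systolic_sum=90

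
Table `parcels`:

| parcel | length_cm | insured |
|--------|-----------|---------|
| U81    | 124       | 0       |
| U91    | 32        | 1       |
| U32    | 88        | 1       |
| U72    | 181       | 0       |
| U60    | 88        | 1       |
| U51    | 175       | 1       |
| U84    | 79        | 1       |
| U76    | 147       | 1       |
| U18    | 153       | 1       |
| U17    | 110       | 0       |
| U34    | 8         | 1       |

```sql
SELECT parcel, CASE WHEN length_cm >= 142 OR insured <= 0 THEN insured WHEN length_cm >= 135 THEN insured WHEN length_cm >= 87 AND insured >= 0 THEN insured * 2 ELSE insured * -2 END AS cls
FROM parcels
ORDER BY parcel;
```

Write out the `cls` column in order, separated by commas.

parcel=U17: length_cm >= 142 OR insured <= 0 → 0
parcel=U18: length_cm >= 142 OR insured <= 0 → 1
parcel=U32: length_cm >= 87 AND insured >= 0 → 2
parcel=U34: ELSE → -2
parcel=U51: length_cm >= 142 OR insured <= 0 → 1
parcel=U60: length_cm >= 87 AND insured >= 0 → 2
parcel=U72: length_cm >= 142 OR insured <= 0 → 0
parcel=U76: length_cm >= 142 OR insured <= 0 → 1
parcel=U81: length_cm >= 142 OR insured <= 0 → 0
parcel=U84: ELSE → -2
parcel=U91: ELSE → -2

0, 1, 2, -2, 1, 2, 0, 1, 0, -2, -2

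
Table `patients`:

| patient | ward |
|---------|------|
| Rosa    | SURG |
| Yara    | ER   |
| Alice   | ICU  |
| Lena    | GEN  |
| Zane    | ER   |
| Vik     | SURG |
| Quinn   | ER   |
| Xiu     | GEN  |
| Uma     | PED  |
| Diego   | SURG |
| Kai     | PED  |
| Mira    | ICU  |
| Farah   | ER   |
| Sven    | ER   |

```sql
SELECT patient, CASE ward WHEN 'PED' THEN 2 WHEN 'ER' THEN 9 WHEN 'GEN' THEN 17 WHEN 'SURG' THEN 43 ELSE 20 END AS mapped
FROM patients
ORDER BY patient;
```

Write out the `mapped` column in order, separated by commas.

20, 43, 9, 2, 17, 20, 9, 43, 9, 2, 43, 17, 9, 9

patient=Alice: ELSE → 20
patient=Diego: ward='SURG' → 43
patient=Farah: ward='ER' → 9
patient=Kai: ward='PED' → 2
patient=Lena: ward='GEN' → 17
patient=Mira: ELSE → 20
patient=Quinn: ward='ER' → 9
patient=Rosa: ward='SURG' → 43
patient=Sven: ward='ER' → 9
patient=Uma: ward='PED' → 2
patient=Vik: ward='SURG' → 43
patient=Xiu: ward='GEN' → 17
patient=Yara: ward='ER' → 9
patient=Zane: ward='ER' → 9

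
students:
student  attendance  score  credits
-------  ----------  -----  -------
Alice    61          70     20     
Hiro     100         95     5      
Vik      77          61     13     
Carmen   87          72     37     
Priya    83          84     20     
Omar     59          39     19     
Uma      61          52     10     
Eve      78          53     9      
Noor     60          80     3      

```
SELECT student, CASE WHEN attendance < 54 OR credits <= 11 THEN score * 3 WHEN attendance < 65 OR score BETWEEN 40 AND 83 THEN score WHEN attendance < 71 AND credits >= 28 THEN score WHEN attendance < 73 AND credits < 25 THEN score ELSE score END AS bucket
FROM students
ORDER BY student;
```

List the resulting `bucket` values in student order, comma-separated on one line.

student=Alice: attendance < 65 OR score BETWEEN 40 AND 83 → 70
student=Carmen: attendance < 65 OR score BETWEEN 40 AND 83 → 72
student=Eve: attendance < 54 OR credits <= 11 → 159
student=Hiro: attendance < 54 OR credits <= 11 → 285
student=Noor: attendance < 54 OR credits <= 11 → 240
student=Omar: attendance < 65 OR score BETWEEN 40 AND 83 → 39
student=Priya: ELSE → 84
student=Uma: attendance < 54 OR credits <= 11 → 156
student=Vik: attendance < 65 OR score BETWEEN 40 AND 83 → 61

70, 72, 159, 285, 240, 39, 84, 156, 61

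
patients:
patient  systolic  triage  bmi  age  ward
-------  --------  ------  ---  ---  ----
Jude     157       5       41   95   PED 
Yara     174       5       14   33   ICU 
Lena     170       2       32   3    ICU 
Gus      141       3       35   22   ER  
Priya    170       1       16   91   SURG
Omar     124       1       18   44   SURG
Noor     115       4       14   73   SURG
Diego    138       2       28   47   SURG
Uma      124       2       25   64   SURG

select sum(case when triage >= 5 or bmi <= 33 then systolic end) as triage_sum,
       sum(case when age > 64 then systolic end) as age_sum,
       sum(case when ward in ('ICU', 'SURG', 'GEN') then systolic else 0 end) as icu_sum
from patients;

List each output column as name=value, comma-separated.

triage_sum=1172, age_sum=442, icu_sum=1015

[triage_sum: triage >= 5 or bmi <= 33]
patient=Jude: ✓ → 157
patient=Yara: ✓ → 174
patient=Lena: ✓ → 170
patient=Gus: ✗
patient=Priya: ✓ → 170
patient=Omar: ✓ → 124
patient=Noor: ✓ → 115
patient=Diego: ✓ → 138
patient=Uma: ✓ → 124
triage_sum = 157 + 174 + 170 + 170 + 124 + 115 + 138 + 124 = 1172
—
[age_sum: age > 64]
patient=Jude: ✓ → 157
patient=Yara: ✗
patient=Lena: ✗
patient=Gus: ✗
patient=Priya: ✓ → 170
patient=Omar: ✗
patient=Noor: ✓ → 115
patient=Diego: ✗
patient=Uma: ✗
age_sum = 157 + 170 + 115 = 442
—
[icu_sum: ward in ('ICU', 'SURG', 'GEN')]
patient=Jude: ✗
patient=Yara: ✓ → 174
patient=Lena: ✓ → 170
patient=Gus: ✗
patient=Priya: ✓ → 170
patient=Omar: ✓ → 124
patient=Noor: ✓ → 115
patient=Diego: ✓ → 138
patient=Uma: ✓ → 124
icu_sum = 174 + 170 + 170 + 124 + 115 + 138 + 124 = 1015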